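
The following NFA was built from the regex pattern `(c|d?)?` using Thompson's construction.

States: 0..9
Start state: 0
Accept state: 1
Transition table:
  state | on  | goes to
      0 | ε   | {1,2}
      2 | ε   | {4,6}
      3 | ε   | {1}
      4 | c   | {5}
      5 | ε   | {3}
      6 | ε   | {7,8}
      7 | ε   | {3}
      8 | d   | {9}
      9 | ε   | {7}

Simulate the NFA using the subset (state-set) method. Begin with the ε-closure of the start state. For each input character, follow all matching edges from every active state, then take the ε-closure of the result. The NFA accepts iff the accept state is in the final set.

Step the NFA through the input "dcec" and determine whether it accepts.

Answer: REJECT

Trace:
start: ε-closure({0}) = {0,1,2,3,4,6,7,8}
'd' @ 1: {1,3,7,9}  (accept∈set)
'c' @ 2: {}  — state set empty
rest 'ec' ignored (set empty)
final: {}; accept 1 not in set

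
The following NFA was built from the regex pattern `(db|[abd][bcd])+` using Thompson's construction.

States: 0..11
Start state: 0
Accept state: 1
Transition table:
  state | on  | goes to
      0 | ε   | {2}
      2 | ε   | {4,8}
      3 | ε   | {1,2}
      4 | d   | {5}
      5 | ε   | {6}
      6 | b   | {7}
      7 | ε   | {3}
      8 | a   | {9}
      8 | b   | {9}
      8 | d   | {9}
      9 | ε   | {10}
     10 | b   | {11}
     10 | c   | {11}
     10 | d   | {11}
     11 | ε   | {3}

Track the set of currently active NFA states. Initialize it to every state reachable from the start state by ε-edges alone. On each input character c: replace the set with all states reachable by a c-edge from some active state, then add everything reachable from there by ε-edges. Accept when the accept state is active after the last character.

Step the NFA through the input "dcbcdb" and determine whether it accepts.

initial (ε-close {0}): {0,2,4,8}
'd' @ 1: {5,6,9,10}
'c' @ 2: {1,2,3,4,8,11}  (accept∈set)
'b' @ 3: {9,10}
'c' @ 4: {1,2,3,4,8,11}  (accept∈set)
'd' @ 5: {5,6,9,10}
'b' @ 6: {1,2,3,4,7,8,11}  (accept∈set)
end set {1,2,3,4,7,8,11} — state 1 in

Answer: ACCEPT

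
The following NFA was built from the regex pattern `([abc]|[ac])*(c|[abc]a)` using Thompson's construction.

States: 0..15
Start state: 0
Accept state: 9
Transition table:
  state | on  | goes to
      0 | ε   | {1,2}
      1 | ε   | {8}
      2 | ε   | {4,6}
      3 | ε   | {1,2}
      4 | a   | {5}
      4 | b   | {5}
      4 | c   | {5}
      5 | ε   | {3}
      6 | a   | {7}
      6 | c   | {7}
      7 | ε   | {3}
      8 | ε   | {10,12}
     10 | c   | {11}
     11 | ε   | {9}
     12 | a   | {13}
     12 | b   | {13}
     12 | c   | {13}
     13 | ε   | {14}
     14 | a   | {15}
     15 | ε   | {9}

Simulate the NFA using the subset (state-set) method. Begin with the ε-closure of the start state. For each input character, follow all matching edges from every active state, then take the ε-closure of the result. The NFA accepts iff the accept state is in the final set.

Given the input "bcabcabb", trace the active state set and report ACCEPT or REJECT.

S₀ = ε-closure({0}) = {0,1,2,4,6,8,10,12}
'b' @ 1: {1,2,3,4,5,6,8,10,12,13,14}
'c' @ 2: {1,2,3,4,5,6,7,8,9,10,11,12,13,14}  (accept∈set)
'a' @ 3: {1,2,3,4,5,6,7,8,9,10,12,13,14,15}  (accept∈set)
'b' @ 4: {1,2,3,4,5,6,8,10,12,13,14}
'c' @ 5: {1,2,3,4,5,6,7,8,9,10,11,12,13,14}  (accept∈set)
'a' @ 6: {1,2,3,4,5,6,7,8,9,10,12,13,14,15}  (accept∈set)
'b' @ 7: {1,2,3,4,5,6,8,10,12,13,14}
'b' @ 8: {1,2,3,4,5,6,8,10,12,13,14}
final: {1,2,3,4,5,6,8,10,12,13,14}; accept 9 not in set

Answer: REJECT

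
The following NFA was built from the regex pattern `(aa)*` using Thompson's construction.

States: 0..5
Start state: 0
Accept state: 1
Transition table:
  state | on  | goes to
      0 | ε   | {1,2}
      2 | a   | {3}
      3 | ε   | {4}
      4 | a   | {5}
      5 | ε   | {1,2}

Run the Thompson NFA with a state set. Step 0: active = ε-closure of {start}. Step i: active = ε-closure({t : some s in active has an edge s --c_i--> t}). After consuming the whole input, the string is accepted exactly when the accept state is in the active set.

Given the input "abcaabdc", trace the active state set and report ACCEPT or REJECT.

Answer: REJECT

Steps:
start: ε-closure({0}) = {0,1,2}
'a' @ 1: {3,4}
'b' @ 2: {}  — no active states
rest 'caabdc' ignored (set empty)
final: {}; accept 1 not in set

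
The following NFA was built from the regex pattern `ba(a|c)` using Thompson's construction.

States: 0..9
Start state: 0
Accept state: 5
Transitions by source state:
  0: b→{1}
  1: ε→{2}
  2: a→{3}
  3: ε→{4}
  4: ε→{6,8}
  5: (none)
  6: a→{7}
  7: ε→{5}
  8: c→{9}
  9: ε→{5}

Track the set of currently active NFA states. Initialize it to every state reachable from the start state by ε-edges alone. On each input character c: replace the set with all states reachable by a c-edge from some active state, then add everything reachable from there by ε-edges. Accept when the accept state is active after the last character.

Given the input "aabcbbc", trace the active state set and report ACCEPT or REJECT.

initial (ε-close {0}): {0}
'a' @ 1: {}  — state set empty
rest 'abcbbc' ignored (set empty)
end set {} — state 5 not in

Answer: REJECT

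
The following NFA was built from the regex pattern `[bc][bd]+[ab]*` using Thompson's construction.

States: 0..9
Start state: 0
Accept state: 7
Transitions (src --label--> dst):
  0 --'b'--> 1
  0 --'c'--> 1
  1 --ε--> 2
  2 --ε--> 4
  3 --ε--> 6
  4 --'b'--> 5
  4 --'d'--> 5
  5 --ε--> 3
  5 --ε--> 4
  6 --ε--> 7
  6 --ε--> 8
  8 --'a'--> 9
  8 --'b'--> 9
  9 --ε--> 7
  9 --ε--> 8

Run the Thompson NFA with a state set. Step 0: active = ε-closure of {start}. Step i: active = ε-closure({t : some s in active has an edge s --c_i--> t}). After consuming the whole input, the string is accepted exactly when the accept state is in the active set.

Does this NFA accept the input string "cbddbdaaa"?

S₀ = ε-closure({0}) = {0}
'c' @ 1: {1,2,4}
'b' @ 2: {3,4,5,6,7,8}  ✓accept
'd' @ 3: {3,4,5,6,7,8}  ✓accept
'd' @ 4: {3,4,5,6,7,8}  ✓accept
'b' @ 5: {3,4,5,6,7,8,9}  ✓accept
'd' @ 6: {3,4,5,6,7,8}  ✓accept
'a' @ 7: {7,8,9}  ✓accept
'a' @ 8: {7,8,9}  ✓accept
'a' @ 9: {7,8,9}  ✓accept
final: {7,8,9}; accept 7 in set

Answer: ACCEPT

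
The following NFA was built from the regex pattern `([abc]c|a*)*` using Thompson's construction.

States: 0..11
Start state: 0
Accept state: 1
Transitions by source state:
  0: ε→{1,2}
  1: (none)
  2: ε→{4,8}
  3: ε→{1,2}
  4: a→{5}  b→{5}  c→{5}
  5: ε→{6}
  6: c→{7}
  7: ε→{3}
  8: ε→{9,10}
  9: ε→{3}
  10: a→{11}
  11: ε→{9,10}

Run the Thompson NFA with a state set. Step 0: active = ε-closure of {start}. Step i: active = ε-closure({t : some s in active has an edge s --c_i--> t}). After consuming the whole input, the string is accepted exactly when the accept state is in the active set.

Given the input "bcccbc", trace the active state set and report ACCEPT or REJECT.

Answer: ACCEPT

Derivation:
S₀ = ε-closure({0}) = {0,1,2,3,4,8,9,10}
'b' @ 1: {5,6}
'c' @ 2: {1,2,3,4,7,8,9,10}  [accepting]
'c' @ 3: {5,6}
'c' @ 4: {1,2,3,4,7,8,9,10}  [accepting]
'b' @ 5: {5,6}
'c' @ 6: {1,2,3,4,7,8,9,10}  [accepting]
after full input: {1,2,3,4,7,8,9,10}  (accept=1 in)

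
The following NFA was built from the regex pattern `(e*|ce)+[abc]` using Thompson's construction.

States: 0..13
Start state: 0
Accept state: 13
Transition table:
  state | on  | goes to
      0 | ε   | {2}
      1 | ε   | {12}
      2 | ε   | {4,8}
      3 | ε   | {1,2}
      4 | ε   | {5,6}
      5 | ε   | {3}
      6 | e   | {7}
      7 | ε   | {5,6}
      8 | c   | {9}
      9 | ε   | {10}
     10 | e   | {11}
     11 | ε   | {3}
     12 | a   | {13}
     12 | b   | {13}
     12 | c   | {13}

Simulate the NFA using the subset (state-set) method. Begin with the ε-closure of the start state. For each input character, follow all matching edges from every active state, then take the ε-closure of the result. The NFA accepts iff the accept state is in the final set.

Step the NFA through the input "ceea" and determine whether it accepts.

Answer: ACCEPT

Trace:
initial (ε-close {0}): {0,1,2,3,4,5,6,8,12}
'c' @ 1: {9,10,13}  ✓accept
'e' @ 2: {1,2,3,4,5,6,8,11,12}
'e' @ 3: {1,2,3,4,5,6,7,8,12}
'a' @ 4: {13}  ✓accept
final: {13}; accept 13 in set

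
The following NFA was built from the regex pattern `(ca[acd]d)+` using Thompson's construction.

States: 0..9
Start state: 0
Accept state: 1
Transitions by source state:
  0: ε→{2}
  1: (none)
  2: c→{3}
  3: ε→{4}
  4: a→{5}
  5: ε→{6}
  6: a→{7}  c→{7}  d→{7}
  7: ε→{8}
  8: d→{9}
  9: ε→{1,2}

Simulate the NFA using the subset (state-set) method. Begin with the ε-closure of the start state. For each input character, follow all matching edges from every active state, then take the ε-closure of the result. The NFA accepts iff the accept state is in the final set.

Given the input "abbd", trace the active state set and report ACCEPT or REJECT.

Answer: REJECT

Trace:
initial (ε-close {0}): {0,2}
'a' @ 1: {}  — no active states
rest 'bbd' ignored (set empty)
final: {}; accept 1 not in set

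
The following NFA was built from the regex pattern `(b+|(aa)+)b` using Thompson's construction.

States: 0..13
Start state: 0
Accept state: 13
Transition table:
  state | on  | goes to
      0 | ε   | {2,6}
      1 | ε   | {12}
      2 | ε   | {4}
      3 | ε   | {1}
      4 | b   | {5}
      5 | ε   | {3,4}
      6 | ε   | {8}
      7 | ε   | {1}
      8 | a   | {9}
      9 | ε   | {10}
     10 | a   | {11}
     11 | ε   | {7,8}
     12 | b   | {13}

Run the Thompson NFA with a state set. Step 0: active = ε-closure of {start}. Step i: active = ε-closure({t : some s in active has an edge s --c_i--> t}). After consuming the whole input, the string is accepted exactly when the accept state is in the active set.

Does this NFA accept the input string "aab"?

start: ε-closure({0}) = {0,2,4,6,8}
'a' @ 1: {9,10}
'a' @ 2: {1,7,8,11,12}
'b' @ 3: {13}  ✓accept
after full input: {13}  (accept=13 in)

Answer: ACCEPT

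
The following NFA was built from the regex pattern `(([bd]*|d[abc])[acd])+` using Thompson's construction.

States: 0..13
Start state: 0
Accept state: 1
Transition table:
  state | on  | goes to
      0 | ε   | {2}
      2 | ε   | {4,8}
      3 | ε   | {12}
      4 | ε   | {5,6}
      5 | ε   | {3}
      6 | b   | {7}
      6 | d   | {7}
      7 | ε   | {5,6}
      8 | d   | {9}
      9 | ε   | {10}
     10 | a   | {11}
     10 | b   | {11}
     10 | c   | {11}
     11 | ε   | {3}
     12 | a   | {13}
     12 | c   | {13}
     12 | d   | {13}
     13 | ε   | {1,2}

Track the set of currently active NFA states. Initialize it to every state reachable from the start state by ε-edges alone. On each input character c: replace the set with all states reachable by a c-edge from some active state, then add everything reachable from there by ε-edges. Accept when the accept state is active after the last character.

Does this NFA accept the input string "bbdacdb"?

initial (ε-close {0}): {0,2,3,4,5,6,8,12}
'b' @ 1: {3,5,6,7,12}
'b' @ 2: {3,5,6,7,12}
'd' @ 3: {1,2,3,4,5,6,7,8,12,13}  ✓accept
'a' @ 4: {1,2,3,4,5,6,8,12,13}  ✓accept
'c' @ 5: {1,2,3,4,5,6,8,12,13}  ✓accept
'd' @ 6: {1,2,3,4,5,6,7,8,9,10,12,13}  ✓accept
'b' @ 7: {3,5,6,7,11,12}
end set {3,5,6,7,11,12} — state 1 not in

Answer: REJECT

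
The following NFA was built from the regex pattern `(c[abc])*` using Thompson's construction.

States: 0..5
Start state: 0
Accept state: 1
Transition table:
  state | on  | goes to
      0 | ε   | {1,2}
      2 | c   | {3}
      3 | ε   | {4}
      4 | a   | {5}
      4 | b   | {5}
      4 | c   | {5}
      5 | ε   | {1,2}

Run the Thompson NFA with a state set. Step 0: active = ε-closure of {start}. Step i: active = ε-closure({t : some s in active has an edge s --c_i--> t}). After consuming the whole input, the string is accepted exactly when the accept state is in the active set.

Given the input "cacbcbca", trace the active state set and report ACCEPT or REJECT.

Answer: ACCEPT

Steps:
initial (ε-close {0}): {0,1,2}
'c' @ 1: {3,4}
'a' @ 2: {1,2,5}  (accept∈set)
'c' @ 3: {3,4}
'b' @ 4: {1,2,5}  (accept∈set)
'c' @ 5: {3,4}
'b' @ 6: {1,2,5}  (accept∈set)
'c' @ 7: {3,4}
'a' @ 8: {1,2,5}  (accept∈set)
after full input: {1,2,5}  (accept=1 in)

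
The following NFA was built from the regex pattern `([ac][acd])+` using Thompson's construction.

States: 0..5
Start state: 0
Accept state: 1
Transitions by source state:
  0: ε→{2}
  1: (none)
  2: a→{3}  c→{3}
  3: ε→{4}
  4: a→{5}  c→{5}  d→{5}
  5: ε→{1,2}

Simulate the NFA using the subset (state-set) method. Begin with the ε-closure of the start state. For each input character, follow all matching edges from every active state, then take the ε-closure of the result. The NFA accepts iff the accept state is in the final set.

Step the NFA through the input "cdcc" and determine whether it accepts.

initial (ε-close {0}): {0,2}
'c' @ 1: {3,4}
'd' @ 2: {1,2,5}  ✓accept
'c' @ 3: {3,4}
'c' @ 4: {1,2,5}  ✓accept
after full input: {1,2,5}  (accept=1 in)

Answer: ACCEPT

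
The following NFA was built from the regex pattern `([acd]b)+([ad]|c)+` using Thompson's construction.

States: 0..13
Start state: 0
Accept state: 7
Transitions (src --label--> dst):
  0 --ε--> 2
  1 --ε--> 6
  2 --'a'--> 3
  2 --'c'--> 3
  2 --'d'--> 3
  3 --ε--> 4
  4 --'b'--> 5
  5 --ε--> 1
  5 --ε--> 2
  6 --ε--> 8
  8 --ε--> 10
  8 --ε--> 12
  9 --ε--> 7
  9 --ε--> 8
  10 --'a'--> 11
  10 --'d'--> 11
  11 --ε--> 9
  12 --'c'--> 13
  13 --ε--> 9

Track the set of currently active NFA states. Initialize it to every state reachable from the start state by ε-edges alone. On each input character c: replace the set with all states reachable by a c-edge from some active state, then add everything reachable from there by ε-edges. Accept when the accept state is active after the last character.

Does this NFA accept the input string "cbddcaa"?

initial (ε-close {0}): {0,2}
'c' @ 1: {3,4}
'b' @ 2: {1,2,5,6,8,10,12}
'd' @ 3: {3,4,7,8,9,10,11,12}  [accepting]
'd' @ 4: {7,8,9,10,11,12}  [accepting]
'c' @ 5: {7,8,9,10,12,13}  [accepting]
'a' @ 6: {7,8,9,10,11,12}  [accepting]
'a' @ 7: {7,8,9,10,11,12}  [accepting]
final: {7,8,9,10,11,12}; accept 7 in set

Answer: ACCEPT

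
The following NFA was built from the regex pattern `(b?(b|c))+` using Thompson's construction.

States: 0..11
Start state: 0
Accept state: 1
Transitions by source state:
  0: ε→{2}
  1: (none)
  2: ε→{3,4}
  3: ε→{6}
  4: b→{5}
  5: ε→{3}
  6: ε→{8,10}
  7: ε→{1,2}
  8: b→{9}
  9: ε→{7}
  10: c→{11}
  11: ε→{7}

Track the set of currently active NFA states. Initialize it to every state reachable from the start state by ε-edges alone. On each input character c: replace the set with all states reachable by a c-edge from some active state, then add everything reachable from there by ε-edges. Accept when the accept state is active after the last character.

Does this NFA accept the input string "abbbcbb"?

initial (ε-close {0}): {0,2,3,4,6,8,10}
'a' @ 1: {}  — no active states
rest 'bbbcbb' ignored (set empty)
final: {}; accept 1 not in set

Answer: REJECT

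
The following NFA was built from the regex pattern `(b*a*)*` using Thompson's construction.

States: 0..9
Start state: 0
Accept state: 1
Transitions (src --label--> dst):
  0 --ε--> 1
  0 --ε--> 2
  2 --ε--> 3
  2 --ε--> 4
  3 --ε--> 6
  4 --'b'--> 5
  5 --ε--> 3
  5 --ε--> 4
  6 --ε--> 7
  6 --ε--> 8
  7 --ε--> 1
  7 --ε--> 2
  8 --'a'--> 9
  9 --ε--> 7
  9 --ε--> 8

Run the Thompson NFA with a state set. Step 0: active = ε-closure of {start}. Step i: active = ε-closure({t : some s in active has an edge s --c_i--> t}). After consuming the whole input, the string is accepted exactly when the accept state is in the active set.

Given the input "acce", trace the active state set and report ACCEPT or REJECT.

start: ε-closure({0}) = {0,1,2,3,4,6,7,8}
'a' @ 1: {1,2,3,4,6,7,8,9}  ✓accept
'c' @ 2: {}  — state set empty
rest 'ce' ignored (set empty)
after full input: {}  (accept=1 not in)

Answer: REJECT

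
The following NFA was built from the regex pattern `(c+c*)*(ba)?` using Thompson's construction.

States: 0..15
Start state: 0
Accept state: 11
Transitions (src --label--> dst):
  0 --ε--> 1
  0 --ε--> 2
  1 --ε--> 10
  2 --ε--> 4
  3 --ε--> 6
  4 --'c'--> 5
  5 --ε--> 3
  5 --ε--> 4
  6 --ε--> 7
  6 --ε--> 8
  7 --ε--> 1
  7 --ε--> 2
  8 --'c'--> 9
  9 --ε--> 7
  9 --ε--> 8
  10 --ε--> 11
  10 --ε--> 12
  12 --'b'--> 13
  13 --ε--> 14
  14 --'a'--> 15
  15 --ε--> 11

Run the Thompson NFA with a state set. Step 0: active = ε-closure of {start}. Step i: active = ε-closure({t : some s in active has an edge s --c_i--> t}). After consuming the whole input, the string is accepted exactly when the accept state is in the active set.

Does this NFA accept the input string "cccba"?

S₀ = ε-closure({0}) = {0,1,2,4,10,11,12}
'c' @ 1: {1,2,3,4,5,6,7,8,10,11,12}  [accepting]
'c' @ 2: {1,2,3,4,5,6,7,8,9,10,11,12}  [accepting]
'c' @ 3: {1,2,3,4,5,6,7,8,9,10,11,12}  [accepting]
'b' @ 4: {13,14}
'a' @ 5: {11,15}  [accepting]
final: {11,15}; accept 11 in set

Answer: ACCEPT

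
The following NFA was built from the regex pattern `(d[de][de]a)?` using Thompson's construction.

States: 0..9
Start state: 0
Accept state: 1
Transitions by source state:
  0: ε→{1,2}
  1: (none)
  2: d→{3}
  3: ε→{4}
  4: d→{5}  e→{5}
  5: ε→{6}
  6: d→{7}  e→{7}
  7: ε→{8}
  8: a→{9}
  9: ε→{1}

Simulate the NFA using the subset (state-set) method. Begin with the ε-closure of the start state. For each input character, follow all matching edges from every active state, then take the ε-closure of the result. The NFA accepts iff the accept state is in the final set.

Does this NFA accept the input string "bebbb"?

S₀ = ε-closure({0}) = {0,1,2}
'b' @ 1: {}  — no active states
rest 'ebbb' ignored (set empty)
after full input: {}  (accept=1 not in)

Answer: REJECT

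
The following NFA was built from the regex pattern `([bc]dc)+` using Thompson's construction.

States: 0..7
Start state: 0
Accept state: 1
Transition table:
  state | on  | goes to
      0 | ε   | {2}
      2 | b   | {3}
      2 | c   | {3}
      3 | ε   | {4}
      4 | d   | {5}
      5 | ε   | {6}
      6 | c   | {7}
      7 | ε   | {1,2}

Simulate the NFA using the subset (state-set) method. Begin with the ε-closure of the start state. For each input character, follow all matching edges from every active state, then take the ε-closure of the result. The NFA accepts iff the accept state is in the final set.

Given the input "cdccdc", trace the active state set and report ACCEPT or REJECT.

initial (ε-close {0}): {0,2}
'c' @ 1: {3,4}
'd' @ 2: {5,6}
'c' @ 3: {1,2,7}  [accepting]
'c' @ 4: {3,4}
'd' @ 5: {5,6}
'c' @ 6: {1,2,7}  [accepting]
after full input: {1,2,7}  (accept=1 in)

Answer: ACCEPT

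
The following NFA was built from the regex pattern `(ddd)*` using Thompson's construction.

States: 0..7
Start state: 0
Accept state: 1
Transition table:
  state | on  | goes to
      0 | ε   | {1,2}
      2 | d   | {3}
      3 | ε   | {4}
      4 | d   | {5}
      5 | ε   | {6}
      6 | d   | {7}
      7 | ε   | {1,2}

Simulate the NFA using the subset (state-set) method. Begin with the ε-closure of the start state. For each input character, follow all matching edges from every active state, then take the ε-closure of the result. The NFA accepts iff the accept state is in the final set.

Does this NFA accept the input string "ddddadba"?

Answer: REJECT

Trace:
initial (ε-close {0}): {0,1,2}
'd' @ 1: {3,4}
'd' @ 2: {5,6}
'd' @ 3: {1,2,7}  ✓accept
'd' @ 4: {3,4}
'a' @ 5: {}  — dead — no transitions
rest 'dba' ignored (set empty)
after full input: {}  (accept=1 not in)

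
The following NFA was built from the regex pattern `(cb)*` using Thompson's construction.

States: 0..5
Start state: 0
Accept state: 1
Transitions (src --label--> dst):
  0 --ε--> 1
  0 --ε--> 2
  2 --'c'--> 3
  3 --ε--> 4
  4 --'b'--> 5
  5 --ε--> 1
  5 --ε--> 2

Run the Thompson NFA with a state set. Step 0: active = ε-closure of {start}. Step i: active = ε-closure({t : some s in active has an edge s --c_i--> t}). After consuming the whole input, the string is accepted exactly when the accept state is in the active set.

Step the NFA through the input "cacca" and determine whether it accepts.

Answer: REJECT

Trace:
start: ε-closure({0}) = {0,1,2}
'c' @ 1: {3,4}
'a' @ 2: {}  — state set empty
rest 'cca' ignored (set empty)
after full input: {}  (accept=1 not in)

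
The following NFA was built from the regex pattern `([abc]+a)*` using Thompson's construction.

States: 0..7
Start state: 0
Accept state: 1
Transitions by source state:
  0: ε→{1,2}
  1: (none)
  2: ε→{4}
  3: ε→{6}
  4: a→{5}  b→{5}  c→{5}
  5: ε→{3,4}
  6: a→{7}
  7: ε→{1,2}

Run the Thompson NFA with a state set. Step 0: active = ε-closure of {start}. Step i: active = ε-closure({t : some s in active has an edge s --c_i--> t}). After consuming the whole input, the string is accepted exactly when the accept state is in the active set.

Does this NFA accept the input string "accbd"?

Answer: REJECT

Steps:
start: ε-closure({0}) = {0,1,2,4}
'a' @ 1: {3,4,5,6}
'c' @ 2: {3,4,5,6}
'c' @ 3: {3,4,5,6}
'b' @ 4: {3,4,5,6}
'd' @ 5: {}  — no active states
final: {}; accept 1 not in set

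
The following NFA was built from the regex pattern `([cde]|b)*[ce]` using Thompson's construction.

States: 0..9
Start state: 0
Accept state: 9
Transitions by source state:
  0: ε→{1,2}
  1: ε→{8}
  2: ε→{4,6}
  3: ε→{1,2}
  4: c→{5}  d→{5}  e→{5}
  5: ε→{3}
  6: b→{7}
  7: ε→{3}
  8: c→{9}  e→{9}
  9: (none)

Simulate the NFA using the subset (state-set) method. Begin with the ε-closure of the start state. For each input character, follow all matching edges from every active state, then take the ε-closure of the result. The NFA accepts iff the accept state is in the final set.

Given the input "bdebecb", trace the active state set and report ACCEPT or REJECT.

Answer: REJECT

Trace:
initial (ε-close {0}): {0,1,2,4,6,8}
'b' @ 1: {1,2,3,4,6,7,8}
'd' @ 2: {1,2,3,4,5,6,8}
'e' @ 3: {1,2,3,4,5,6,8,9}  [accepting]
'b' @ 4: {1,2,3,4,6,7,8}
'e' @ 5: {1,2,3,4,5,6,8,9}  [accepting]
'c' @ 6: {1,2,3,4,5,6,8,9}  [accepting]
'b' @ 7: {1,2,3,4,6,7,8}
after full input: {1,2,3,4,6,7,8}  (accept=9 not in)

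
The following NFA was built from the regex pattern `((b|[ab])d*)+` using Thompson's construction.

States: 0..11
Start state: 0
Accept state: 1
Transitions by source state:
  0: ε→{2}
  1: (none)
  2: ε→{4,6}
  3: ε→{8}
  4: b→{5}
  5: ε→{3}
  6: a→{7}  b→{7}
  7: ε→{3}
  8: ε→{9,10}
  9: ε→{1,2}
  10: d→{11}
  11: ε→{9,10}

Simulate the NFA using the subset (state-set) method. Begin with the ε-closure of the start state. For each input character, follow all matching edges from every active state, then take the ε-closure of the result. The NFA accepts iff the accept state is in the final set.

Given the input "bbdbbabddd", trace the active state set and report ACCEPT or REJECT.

initial (ε-close {0}): {0,2,4,6}
'b' @ 1: {1,2,3,4,5,6,7,8,9,10}  (accept∈set)
'b' @ 2: {1,2,3,4,5,6,7,8,9,10}  (accept∈set)
'd' @ 3: {1,2,4,6,9,10,11}  (accept∈set)
'b' @ 4: {1,2,3,4,5,6,7,8,9,10}  (accept∈set)
'b' @ 5: {1,2,3,4,5,6,7,8,9,10}  (accept∈set)
'a' @ 6: {1,2,3,4,6,7,8,9,10}  (accept∈set)
'b' @ 7: {1,2,3,4,5,6,7,8,9,10}  (accept∈set)
'd' @ 8: {1,2,4,6,9,10,11}  (accept∈set)
'd' @ 9: {1,2,4,6,9,10,11}  (accept∈set)
'd' @ 10: {1,2,4,6,9,10,11}  (accept∈set)
final: {1,2,4,6,9,10,11}; accept 1 in set

Answer: ACCEPT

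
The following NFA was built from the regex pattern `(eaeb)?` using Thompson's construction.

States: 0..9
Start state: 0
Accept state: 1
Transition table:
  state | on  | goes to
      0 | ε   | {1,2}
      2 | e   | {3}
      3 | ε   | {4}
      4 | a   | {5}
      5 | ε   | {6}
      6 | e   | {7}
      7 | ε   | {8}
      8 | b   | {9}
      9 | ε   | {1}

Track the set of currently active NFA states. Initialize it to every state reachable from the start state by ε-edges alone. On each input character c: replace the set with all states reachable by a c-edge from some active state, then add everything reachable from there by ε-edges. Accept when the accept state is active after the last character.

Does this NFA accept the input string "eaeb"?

Answer: ACCEPT

Trace:
start: ε-closure({0}) = {0,1,2}
'e' @ 1: {3,4}
'a' @ 2: {5,6}
'e' @ 3: {7,8}
'b' @ 4: {1,9}  (accept∈set)
final: {1,9}; accept 1 in set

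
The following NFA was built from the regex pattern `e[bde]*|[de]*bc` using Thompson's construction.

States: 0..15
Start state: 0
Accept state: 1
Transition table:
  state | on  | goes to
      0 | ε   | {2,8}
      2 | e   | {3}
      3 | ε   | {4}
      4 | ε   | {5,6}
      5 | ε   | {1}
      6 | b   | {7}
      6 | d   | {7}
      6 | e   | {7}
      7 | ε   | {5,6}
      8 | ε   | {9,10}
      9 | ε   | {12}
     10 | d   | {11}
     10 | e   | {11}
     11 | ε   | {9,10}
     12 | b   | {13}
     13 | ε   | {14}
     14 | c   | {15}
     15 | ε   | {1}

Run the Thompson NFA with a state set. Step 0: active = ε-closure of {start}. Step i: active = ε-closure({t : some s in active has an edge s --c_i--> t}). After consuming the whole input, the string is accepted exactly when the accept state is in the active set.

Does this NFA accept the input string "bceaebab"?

Answer: REJECT

Derivation:
start: ε-closure({0}) = {0,2,8,9,10,12}
'b' @ 1: {13,14}
'c' @ 2: {1,15}  [accepting]
'e' @ 3: {}  — state set empty
rest 'aebab' ignored (set empty)
final: {}; accept 1 not in set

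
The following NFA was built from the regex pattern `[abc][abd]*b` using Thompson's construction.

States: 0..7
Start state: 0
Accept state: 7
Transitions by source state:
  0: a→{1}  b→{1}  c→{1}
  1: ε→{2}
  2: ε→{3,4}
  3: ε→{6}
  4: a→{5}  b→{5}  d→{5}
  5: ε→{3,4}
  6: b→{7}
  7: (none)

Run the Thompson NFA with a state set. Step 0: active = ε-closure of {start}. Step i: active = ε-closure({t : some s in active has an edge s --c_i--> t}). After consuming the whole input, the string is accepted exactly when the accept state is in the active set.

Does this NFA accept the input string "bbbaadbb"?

Answer: ACCEPT

Steps:
S₀ = ε-closure({0}) = {0}
'b' @ 1: {1,2,3,4,6}
'b' @ 2: {3,4,5,6,7}  ✓accept
'b' @ 3: {3,4,5,6,7}  ✓accept
'a' @ 4: {3,4,5,6}
'a' @ 5: {3,4,5,6}
'd' @ 6: {3,4,5,6}
'b' @ 7: {3,4,5,6,7}  ✓accept
'b' @ 8: {3,4,5,6,7}  ✓accept
final: {3,4,5,6,7}; accept 7 in set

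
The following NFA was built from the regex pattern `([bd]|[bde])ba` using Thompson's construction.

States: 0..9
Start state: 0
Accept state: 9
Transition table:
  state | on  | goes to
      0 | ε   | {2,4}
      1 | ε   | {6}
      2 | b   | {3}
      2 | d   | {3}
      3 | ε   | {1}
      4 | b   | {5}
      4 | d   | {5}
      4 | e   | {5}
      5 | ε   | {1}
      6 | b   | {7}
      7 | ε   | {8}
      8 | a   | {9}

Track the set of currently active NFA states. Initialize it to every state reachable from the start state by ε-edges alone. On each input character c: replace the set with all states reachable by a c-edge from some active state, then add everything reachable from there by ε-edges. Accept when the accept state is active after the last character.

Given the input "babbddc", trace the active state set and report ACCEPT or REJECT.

S₀ = ε-closure({0}) = {0,2,4}
'b' @ 1: {1,3,5,6}
'a' @ 2: {}  — dead — no transitions
rest 'bbddc' ignored (set empty)
end set {} — state 9 not in

Answer: REJECT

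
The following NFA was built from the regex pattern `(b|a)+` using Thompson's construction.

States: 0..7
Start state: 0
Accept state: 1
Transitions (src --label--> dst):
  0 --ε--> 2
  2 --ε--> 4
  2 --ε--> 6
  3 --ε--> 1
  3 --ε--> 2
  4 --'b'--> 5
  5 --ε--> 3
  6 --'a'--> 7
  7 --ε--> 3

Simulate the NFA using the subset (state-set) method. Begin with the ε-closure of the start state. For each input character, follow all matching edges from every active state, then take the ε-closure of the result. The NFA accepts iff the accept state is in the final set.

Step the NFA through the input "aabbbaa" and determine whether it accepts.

Answer: ACCEPT

Derivation:
S₀ = ε-closure({0}) = {0,2,4,6}
'a' @ 1: {1,2,3,4,6,7}  [accepting]
'a' @ 2: {1,2,3,4,6,7}  [accepting]
'b' @ 3: {1,2,3,4,5,6}  [accepting]
'b' @ 4: {1,2,3,4,5,6}  [accepting]
'b' @ 5: {1,2,3,4,5,6}  [accepting]
'a' @ 6: {1,2,3,4,6,7}  [accepting]
'a' @ 7: {1,2,3,4,6,7}  [accepting]
final: {1,2,3,4,6,7}; accept 1 in set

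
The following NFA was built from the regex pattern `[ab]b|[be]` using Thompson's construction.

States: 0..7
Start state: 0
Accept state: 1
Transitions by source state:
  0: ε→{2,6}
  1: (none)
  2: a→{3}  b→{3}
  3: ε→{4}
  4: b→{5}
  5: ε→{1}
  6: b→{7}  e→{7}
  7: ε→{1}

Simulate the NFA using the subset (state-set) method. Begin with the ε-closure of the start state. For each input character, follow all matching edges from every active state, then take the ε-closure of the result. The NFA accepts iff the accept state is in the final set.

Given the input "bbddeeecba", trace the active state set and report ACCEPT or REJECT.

Answer: REJECT

Trace:
initial (ε-close {0}): {0,2,6}
'b' @ 1: {1,3,4,7}  (accept∈set)
'b' @ 2: {1,5}  (accept∈set)
'd' @ 3: {}  — state set empty
rest 'deeecba' ignored (set empty)
after full input: {}  (accept=1 not in)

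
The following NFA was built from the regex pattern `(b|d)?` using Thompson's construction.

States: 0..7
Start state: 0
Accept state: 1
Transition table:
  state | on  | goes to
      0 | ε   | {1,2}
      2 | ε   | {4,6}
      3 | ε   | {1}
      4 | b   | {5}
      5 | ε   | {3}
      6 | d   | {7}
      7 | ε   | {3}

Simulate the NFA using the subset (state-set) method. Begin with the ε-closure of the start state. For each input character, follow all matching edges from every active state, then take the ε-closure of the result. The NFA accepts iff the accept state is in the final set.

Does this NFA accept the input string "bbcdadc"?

initial (ε-close {0}): {0,1,2,4,6}
'b' @ 1: {1,3,5}  ✓accept
'b' @ 2: {}  — no active states
rest 'cdadc' ignored (set empty)
end set {} — state 1 not in

Answer: REJECT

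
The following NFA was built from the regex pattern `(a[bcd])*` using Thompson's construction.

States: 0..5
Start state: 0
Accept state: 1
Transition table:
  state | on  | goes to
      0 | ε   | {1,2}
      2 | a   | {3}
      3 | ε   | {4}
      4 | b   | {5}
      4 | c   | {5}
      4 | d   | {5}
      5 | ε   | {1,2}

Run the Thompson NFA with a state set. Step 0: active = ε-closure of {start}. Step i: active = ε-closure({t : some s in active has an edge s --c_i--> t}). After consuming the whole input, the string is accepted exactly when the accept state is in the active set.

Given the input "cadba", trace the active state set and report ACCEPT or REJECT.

Answer: REJECT

Derivation:
S₀ = ε-closure({0}) = {0,1,2}
'c' @ 1: {}  — no active states
rest 'adba' ignored (set empty)
after full input: {}  (accept=1 not in)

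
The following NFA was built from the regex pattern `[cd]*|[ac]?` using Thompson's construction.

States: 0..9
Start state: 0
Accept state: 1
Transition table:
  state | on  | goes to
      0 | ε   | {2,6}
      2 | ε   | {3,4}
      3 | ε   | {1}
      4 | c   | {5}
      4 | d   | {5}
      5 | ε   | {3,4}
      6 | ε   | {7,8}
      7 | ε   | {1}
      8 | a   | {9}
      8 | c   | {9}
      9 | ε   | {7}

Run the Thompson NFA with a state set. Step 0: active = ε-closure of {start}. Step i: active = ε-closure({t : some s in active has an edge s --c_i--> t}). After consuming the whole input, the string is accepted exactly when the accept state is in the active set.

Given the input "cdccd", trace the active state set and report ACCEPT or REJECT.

Answer: ACCEPT

Trace:
S₀ = ε-closure({0}) = {0,1,2,3,4,6,7,8}
'c' @ 1: {1,3,4,5,7,9}  [accepting]
'd' @ 2: {1,3,4,5}  [accepting]
'c' @ 3: {1,3,4,5}  [accepting]
'c' @ 4: {1,3,4,5}  [accepting]
'd' @ 5: {1,3,4,5}  [accepting]
final: {1,3,4,5}; accept 1 in set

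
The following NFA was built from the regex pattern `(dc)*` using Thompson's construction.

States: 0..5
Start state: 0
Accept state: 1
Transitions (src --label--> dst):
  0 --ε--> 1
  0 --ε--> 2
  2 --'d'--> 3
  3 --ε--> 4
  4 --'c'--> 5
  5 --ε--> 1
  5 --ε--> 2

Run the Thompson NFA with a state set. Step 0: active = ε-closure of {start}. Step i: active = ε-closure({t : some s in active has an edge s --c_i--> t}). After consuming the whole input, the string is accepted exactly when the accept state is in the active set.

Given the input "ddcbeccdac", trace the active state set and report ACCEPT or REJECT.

Answer: REJECT

Steps:
initial (ε-close {0}): {0,1,2}
'd' @ 1: {3,4}
'd' @ 2: {}  — no active states
rest 'cbeccdac' ignored (set empty)
final: {}; accept 1 not in set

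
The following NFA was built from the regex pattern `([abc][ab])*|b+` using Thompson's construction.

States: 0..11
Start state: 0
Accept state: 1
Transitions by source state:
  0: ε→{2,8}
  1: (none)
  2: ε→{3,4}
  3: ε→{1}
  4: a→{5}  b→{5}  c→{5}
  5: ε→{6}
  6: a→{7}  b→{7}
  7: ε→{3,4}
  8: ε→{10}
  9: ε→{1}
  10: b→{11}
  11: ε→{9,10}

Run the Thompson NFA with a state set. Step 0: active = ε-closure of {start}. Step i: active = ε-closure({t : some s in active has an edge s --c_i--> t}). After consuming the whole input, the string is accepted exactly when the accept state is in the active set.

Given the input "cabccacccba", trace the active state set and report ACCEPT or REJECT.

S₀ = ε-closure({0}) = {0,1,2,3,4,8,10}
'c' @ 1: {5,6}
'a' @ 2: {1,3,4,7}  ✓accept
'b' @ 3: {5,6}
'c' @ 4: {}  — state set empty
rest 'cacccba' ignored (set empty)
after full input: {}  (accept=1 not in)

Answer: REJECT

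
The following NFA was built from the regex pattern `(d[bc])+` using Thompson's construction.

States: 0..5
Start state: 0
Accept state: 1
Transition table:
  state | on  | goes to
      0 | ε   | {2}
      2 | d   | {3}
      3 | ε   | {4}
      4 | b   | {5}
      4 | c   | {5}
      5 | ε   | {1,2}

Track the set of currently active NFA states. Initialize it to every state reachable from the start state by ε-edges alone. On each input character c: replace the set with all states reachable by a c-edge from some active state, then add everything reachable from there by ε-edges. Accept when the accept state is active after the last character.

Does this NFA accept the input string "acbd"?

Answer: REJECT

Steps:
S₀ = ε-closure({0}) = {0,2}
'a' @ 1: {}  — state set empty
rest 'cbd' ignored (set empty)
end set {} — state 1 not in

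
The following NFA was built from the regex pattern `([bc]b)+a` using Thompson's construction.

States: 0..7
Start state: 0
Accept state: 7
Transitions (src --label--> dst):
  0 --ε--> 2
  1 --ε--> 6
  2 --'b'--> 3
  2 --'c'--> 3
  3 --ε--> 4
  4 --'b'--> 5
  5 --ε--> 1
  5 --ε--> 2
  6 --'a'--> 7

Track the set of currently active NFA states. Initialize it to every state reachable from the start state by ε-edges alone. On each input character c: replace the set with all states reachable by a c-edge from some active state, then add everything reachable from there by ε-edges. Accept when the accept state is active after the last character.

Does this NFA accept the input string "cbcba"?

start: ε-closure({0}) = {0,2}
'c' @ 1: {3,4}
'b' @ 2: {1,2,5,6}
'c' @ 3: {3,4}
'b' @ 4: {1,2,5,6}
'a' @ 5: {7}  [accepting]
end set {7} — state 7 in

Answer: ACCEPT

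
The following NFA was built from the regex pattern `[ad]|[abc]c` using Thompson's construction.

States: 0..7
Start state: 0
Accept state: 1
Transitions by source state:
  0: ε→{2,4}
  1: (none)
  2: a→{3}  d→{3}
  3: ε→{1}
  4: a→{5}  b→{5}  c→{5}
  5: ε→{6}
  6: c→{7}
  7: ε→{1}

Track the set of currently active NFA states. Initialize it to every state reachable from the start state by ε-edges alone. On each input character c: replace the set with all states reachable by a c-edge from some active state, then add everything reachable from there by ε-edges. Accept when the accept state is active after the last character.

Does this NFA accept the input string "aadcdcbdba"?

Answer: REJECT

Trace:
S₀ = ε-closure({0}) = {0,2,4}
'a' @ 1: {1,3,5,6}  (accept∈set)
'a' @ 2: {}  — no active states
rest 'dcdcbdba' ignored (set empty)
after full input: {}  (accept=1 not in)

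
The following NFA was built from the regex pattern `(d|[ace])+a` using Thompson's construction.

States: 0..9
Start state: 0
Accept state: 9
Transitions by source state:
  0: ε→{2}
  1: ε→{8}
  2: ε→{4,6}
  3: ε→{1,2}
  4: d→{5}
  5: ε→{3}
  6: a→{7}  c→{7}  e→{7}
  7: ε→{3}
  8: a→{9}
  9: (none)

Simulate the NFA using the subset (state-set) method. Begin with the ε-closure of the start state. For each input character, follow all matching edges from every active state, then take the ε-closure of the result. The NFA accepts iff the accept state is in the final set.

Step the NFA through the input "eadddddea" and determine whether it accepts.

Answer: ACCEPT

Trace:
initial (ε-close {0}): {0,2,4,6}
'e' @ 1: {1,2,3,4,6,7,8}
'a' @ 2: {1,2,3,4,6,7,8,9}  (accept∈set)
'd' @ 3: {1,2,3,4,5,6,8}
'd' @ 4: {1,2,3,4,5,6,8}
'd' @ 5: {1,2,3,4,5,6,8}
'd' @ 6: {1,2,3,4,5,6,8}
'd' @ 7: {1,2,3,4,5,6,8}
'e' @ 8: {1,2,3,4,6,7,8}
'a' @ 9: {1,2,3,4,6,7,8,9}  (accept∈set)
after full input: {1,2,3,4,6,7,8,9}  (accept=9 in)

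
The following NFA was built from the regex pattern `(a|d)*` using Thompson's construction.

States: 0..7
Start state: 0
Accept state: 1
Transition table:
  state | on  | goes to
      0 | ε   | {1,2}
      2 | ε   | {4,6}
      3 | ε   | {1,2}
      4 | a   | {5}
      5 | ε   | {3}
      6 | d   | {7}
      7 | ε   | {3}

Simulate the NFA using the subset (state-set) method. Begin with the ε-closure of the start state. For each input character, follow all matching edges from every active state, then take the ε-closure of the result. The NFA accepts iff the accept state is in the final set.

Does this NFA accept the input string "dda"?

Answer: ACCEPT

Derivation:
initial (ε-close {0}): {0,1,2,4,6}
'd' @ 1: {1,2,3,4,6,7}  ✓accept
'd' @ 2: {1,2,3,4,6,7}  ✓accept
'a' @ 3: {1,2,3,4,5,6}  ✓accept
after full input: {1,2,3,4,5,6}  (accept=1 in)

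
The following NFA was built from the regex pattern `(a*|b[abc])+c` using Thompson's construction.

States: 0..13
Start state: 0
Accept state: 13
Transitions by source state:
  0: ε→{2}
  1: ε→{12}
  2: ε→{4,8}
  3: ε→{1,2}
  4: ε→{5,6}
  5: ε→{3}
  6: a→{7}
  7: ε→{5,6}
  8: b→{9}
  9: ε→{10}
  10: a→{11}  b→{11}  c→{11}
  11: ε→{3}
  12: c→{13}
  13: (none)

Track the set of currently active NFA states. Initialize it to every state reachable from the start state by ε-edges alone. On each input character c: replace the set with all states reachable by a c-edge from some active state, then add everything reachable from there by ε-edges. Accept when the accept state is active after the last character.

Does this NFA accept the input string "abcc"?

initial (ε-close {0}): {0,1,2,3,4,5,6,8,12}
'a' @ 1: {1,2,3,4,5,6,7,8,12}
'b' @ 2: {9,10}
'c' @ 3: {1,2,3,4,5,6,8,11,12}
'c' @ 4: {13}  ✓accept
after full input: {13}  (accept=13 in)

Answer: ACCEPT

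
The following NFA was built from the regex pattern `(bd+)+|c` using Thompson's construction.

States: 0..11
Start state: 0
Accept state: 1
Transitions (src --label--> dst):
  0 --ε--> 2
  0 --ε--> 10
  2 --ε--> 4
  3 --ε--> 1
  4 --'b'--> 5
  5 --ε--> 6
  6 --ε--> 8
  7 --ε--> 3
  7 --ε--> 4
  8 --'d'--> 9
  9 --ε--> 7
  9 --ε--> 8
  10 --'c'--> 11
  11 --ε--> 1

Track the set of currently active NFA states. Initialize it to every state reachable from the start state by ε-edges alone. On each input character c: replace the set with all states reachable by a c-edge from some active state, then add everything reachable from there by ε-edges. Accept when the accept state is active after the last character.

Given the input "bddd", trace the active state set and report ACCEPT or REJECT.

Answer: ACCEPT

Steps:
start: ε-closure({0}) = {0,2,4,10}
'b' @ 1: {5,6,8}
'd' @ 2: {1,3,4,7,8,9}  (accept∈set)
'd' @ 3: {1,3,4,7,8,9}  (accept∈set)
'd' @ 4: {1,3,4,7,8,9}  (accept∈set)
after full input: {1,3,4,7,8,9}  (accept=1 in)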